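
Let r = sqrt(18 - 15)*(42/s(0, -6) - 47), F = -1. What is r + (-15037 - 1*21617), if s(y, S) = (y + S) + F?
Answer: -36654 - 53*sqrt(3) ≈ -36746.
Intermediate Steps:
s(y, S) = -1 + S + y (s(y, S) = (y + S) - 1 = (S + y) - 1 = -1 + S + y)
r = -53*sqrt(3) (r = sqrt(18 - 15)*(42/(-1 - 6 + 0) - 47) = sqrt(3)*(42/(-7) - 47) = sqrt(3)*(42*(-1/7) - 47) = sqrt(3)*(-6 - 47) = sqrt(3)*(-53) = -53*sqrt(3) ≈ -91.799)
r + (-15037 - 1*21617) = -53*sqrt(3) + (-15037 - 1*21617) = -53*sqrt(3) + (-15037 - 21617) = -53*sqrt(3) - 36654 = -36654 - 53*sqrt(3)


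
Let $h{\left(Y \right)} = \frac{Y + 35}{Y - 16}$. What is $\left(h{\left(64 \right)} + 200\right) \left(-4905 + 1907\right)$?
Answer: $- \frac{4846267}{8} \approx -6.0578 \cdot 10^{5}$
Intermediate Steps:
$h{\left(Y \right)} = \frac{35 + Y}{-16 + Y}$
$\left(h{\left(64 \right)} + 200\right) \left(-4905 + 1907\right) = \left(\frac{35 + 64}{-16 + 64} + 200\right) \left(-4905 + 1907\right) = \left(\frac{1}{48} \cdot 99 + 200\right) \left(-2998\right) = \left(\frac{33}{16} + 200\right) \left(-2998\right) = \frac{3233}{16} \left(-2998\right) = - \frac{4846267}{8}$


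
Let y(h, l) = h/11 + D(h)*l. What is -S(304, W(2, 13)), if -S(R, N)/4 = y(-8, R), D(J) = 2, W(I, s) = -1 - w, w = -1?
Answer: 26720/11 ≈ 2429.1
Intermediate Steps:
W(I, s) = 0 (W(I, s) = -1 - 1*(-1) = -1 + 1 = 0)
y(h, l) = 2*l + h/11 (y(h, l) = h/11 + 2*l = 2*l + h/11)
S(R, N) = 32/11 - 8*R (S(R, N) = -4*(2*R + (1/11)*(-8)) = -4*(2*R - 8/11) = -4*(-8/11 + 2*R) = 32/11 - 8*R)
-S(304, W(2, 13)) = -(32/11 - 8*304) = -(32/11 - 2432) = -1*(-26720/11) = 26720/11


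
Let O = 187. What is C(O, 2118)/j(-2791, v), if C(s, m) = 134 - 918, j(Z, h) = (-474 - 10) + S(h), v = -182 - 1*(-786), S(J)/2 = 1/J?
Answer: 4832/2983 ≈ 1.6198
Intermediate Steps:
S(J) = 2/J
v = 604 (v = -182 + 786 = 604)
j(Z, h) = -484 + 2/h (j(Z, h) = (-474 - 10) + 2/h = -484 + 2/h)
C(s, m) = -784
C(O, 2118)/j(-2791, v) = -784/(-484 + 2/604) = -784/(-484 + 2*(1/604)) = -784/(-484 + 1/302) = -784/(-146167/302) = -784*(-302/146167) = 4832/2983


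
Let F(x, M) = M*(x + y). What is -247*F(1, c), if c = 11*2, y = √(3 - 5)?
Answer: -5434 - 5434*I*√2 ≈ -5434.0 - 7684.8*I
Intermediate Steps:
y = I*√2 (y = √(-2) = I*√2 ≈ 1.4142*I)
c = 22
F(x, M) = M*(x + I*√2)
-247*F(1, c) = -5434*(1 + I*√2) = -247*(22 + 22*I*√2) = -5434 - 5434*I*√2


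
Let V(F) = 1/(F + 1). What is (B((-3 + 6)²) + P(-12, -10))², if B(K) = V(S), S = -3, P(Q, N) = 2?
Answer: 9/4 ≈ 2.2500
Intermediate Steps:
V(F) = 1/(1 + F)
B(K) = -½ (B(K) = 1/(1 - 3) = 1/(-2) = -½)
(B((-3 + 6)²) + P(-12, -10))² = (-½ + 2)² = (3/2)² = 9/4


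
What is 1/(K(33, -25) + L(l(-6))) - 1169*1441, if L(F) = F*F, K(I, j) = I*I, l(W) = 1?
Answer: -1836136609/1090 ≈ -1.6845e+6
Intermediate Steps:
K(I, j) = I²
L(F) = F²
1/(K(33, -25) + L(l(-6))) - 1169*1441 = 1/(33² + 1²) - 1169*1441 = 1/(1089 + 1) - 1684529 = 1/1090 - 1684529 = -1836136609/1090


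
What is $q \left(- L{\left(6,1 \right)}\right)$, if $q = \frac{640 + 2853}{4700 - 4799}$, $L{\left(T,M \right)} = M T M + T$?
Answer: $\frac{13972}{33} \approx 423.39$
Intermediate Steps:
$L{\left(T,M \right)} = T + T M^{2}$ ($L{\left(T,M \right)} = T M^{2} + T = T + T M^{2}$)
$q = - \frac{3493}{99}$ ($q = \frac{3493}{-99} = 3493 \left(- \frac{1}{99}\right) = - \frac{3493}{99} \approx -35.283$)
$q \left(- L{\left(6,1 \right)}\right) = - \frac{3493 \left(- 6 \left(1 + 1^{2}\right)\right)}{99} = - \frac{3493 \left(- 6 \left(1 + 1\right)\right)}{99} = - \frac{3493 \left(- 6 \cdot 2\right)}{99} = - \frac{3493 \left(\left(-1\right) 12\right)}{99} = \left(- \frac{3493}{99}\right) \left(-12\right) = \frac{13972}{33}$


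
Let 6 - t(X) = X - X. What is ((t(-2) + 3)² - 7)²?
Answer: 5476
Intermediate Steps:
t(X) = 6 (t(X) = 6 - (X - X) = 6 - 1*0 = 6 + 0 = 6)
((t(-2) + 3)² - 7)² = ((6 + 3)² - 7)² = (9² - 7)² = (81 - 7)² = 74² = 5476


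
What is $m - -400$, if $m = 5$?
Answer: $405$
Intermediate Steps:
$m - -400 = 5 - -400 = 5 + 400 = 405$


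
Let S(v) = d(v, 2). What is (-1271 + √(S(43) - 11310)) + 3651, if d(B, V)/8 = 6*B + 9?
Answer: 2380 + I*√9174 ≈ 2380.0 + 95.781*I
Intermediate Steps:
d(B, V) = 72 + 48*B (d(B, V) = 8*(6*B + 9) = 8*(9 + 6*B) = 72 + 48*B)
S(v) = 72 + 48*v
(-1271 + √(S(43) - 11310)) + 3651 = (-1271 + √((72 + 48*43) - 11310)) + 3651 = (-1271 + √((72 + 2064) - 11310)) + 3651 = (-1271 + √(2136 - 11310)) + 3651 = (-1271 + √(-9174)) + 3651 = (-1271 + I*√9174) + 3651 = 2380 + I*√9174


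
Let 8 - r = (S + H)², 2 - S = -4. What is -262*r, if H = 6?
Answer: 35632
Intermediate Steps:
S = 6 (S = 2 - 1*(-4) = 2 + 4 = 6)
r = -136 (r = 8 - (6 + 6)² = 8 - 1*12² = 8 - 1*144 = 8 - 144 = -136)
-262*r = -262*(-136) = 35632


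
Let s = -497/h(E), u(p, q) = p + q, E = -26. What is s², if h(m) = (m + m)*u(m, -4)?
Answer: 247009/2433600 ≈ 0.10150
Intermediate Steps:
h(m) = 2*m*(-4 + m) (h(m) = (m + m)*(m - 4) = (2*m)*(-4 + m) = 2*m*(-4 + m))
s = -497/1560 (s = -497*(-1/(52*(-4 - 26))) = -497/(2*(-26)*(-30)) = -497/1560 ≈ -0.31859)
s² = (-497/1560)² = 247009/2433600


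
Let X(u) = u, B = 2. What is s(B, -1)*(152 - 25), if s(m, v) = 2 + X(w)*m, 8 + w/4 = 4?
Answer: -3810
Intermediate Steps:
w = -16 (w = -32 + 4*4 = -32 + 16 = -16)
s(m, v) = 2 - 16*m
s(B, -1)*(152 - 25) = (2 - 16*2)*(152 - 25) = (2 - 32)*127 = -30*127 = -3810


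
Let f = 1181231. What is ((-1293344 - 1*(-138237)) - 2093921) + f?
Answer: -2067797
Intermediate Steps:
((-1293344 - 1*(-138237)) - 2093921) + f = ((-1293344 - 1*(-138237)) - 2093921) + 1181231 = ((-1293344 + 138237) - 2093921) + 1181231 = (-1155107 - 2093921) + 1181231 = -3249028 + 1181231 = -2067797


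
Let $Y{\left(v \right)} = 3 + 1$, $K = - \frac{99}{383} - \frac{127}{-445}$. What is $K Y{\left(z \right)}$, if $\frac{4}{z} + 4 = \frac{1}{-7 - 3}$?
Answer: $\frac{18344}{170435} \approx 0.10763$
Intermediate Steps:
$K = \frac{4586}{170435}$ ($K = \left(-99\right) \frac{1}{383} - - \frac{127}{445} = - \frac{99}{383} + \frac{127}{445} = \frac{4586}{170435} \approx 0.026908$)
$z = - \frac{40}{41}$ ($z = \frac{4}{-4 + \frac{1}{-7 - 3}} = \frac{4}{-4 + \frac{1}{-10}} = \frac{4}{-4 - \frac{1}{10}} = \frac{4}{- \frac{41}{10}} = 4 \left(- \frac{10}{41}\right) = - \frac{40}{41} \approx -0.97561$)
$Y{\left(v \right)} = 4$
$K Y{\left(z \right)} = \frac{4586}{170435} \cdot 4 = \frac{18344}{170435}$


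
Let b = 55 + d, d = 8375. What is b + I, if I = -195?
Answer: 8235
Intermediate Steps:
b = 8430 (b = 55 + 8375 = 8430)
b + I = 8430 - 195 = 8235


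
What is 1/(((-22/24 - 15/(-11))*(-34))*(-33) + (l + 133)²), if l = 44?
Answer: 2/63661 ≈ 3.1416e-5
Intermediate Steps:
1/(((-22/24 - 15/(-11))*(-34))*(-33) + (l + 133)²) = 1/(((-22/24 - 15/(-11))*(-34))*(-33) + (44 + 133)²) = 1/(((-22*1/24 - 15*(-1/11))*(-34))*(-33) + 177²) = 1/(((-11/12 + 15/11)*(-34))*(-33) + 31329) = 1/(((59/132)*(-34))*(-33) + 31329) = 1/(-1003/66*(-33) + 31329) = 1/(1003/2 + 31329) = 1/(63661/2) = 2/63661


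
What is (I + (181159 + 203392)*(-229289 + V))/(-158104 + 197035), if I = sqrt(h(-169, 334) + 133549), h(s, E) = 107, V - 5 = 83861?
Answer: -55922560073/38931 + 2*sqrt(33414)/38931 ≈ -1.4365e+6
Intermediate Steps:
V = 83866 (V = 5 + 83861 = 83866)
I = 2*sqrt(33414) (I = sqrt(107 + 133549) = sqrt(133656) = 2*sqrt(33414) ≈ 365.59)
(I + (181159 + 203392)*(-229289 + V))/(-158104 + 197035) = (2*sqrt(33414) + (181159 + 203392)*(-229289 + 83866))/(-158104 + 197035) = (2*sqrt(33414) + 384551*(-145423))/38931 = (2*sqrt(33414) - 55922560073)*(1/38931) = (-55922560073 + 2*sqrt(33414))*(1/38931) = -55922560073/38931 + 2*sqrt(33414)/38931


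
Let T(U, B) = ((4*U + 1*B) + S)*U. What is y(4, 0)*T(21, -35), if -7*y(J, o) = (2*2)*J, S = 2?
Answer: -2448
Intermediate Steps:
T(U, B) = U*(2 + B + 4*U) (T(U, B) = ((4*U + 1*B) + 2)*U = ((4*U + B) + 2)*U = ((B + 4*U) + 2)*U = (2 + B + 4*U)*U = U*(2 + B + 4*U))
y(J, o) = -4*J/7 (y(J, o) = -2*2*J/7 = -4*J/7)
y(4, 0)*T(21, -35) = (-4/7*4)*(21*(2 - 35 + 4*21)) = -48*(2 - 35 + 84) = -48*51 = -16/7*1071 = -2448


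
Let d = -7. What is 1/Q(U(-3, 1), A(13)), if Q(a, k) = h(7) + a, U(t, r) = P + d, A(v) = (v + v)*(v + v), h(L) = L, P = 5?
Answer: 1/5 ≈ 0.20000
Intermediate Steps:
A(v) = 4*v**2 (A(v) = (2*v)*(2*v) = 4*v**2)
U(t, r) = -2 (U(t, r) = 5 - 7 = -2)
Q(a, k) = 7 + a
1/Q(U(-3, 1), A(13)) = 1/(7 - 2) = 1/5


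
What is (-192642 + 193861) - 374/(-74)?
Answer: 45290/37 ≈ 1224.1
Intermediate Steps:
(-192642 + 193861) - 374/(-74) = 1219 - 374*(-1/74) = 1219 + 187/37 = 45290/37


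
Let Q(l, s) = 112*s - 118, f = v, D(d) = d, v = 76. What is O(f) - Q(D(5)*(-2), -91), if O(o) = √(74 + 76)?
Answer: 10310 + 5*√6 ≈ 10322.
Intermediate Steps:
f = 76
Q(l, s) = -118 + 112*s
O(o) = 5*√6 (O(o) = √150 = 5*√6)
O(f) - Q(D(5)*(-2), -91) = 5*√6 - (-118 + 112*(-91)) = 5*√6 - (-118 - 10192) = 5*√6 - 1*(-10310) = 5*√6 + 10310 = 10310 + 5*√6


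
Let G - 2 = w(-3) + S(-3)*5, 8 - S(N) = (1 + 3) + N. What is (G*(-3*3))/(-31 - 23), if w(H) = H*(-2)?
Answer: 43/6 ≈ 7.1667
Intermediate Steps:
S(N) = 4 - N (S(N) = 8 - ((1 + 3) + N) = 8 - (4 + N) = 8 + (-4 - N) = 4 - N)
w(H) = -2*H
G = 43 (G = 2 + (-2*(-3) + (4 - 1*(-3))*5) = 2 + (6 + (4 + 3)*5) = 2 + (6 + 7*5) = 2 + (6 + 35) = 2 + 41 = 43)
(G*(-3*3))/(-31 - 23) = (43*(-3*3))/(-31 - 23) = (43*(-9))/(-54) = -387*(-1/54) = 43/6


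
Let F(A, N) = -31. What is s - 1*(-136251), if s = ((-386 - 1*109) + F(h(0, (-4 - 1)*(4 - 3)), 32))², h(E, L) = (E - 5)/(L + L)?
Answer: 412927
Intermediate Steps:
h(E, L) = (-5 + E)/(2*L) (h(E, L) = (-5 + E)/((2*L)) = (-5 + E)*(1/(2*L)) = (-5 + E)/(2*L))
s = 276676 (s = ((-386 - 1*109) - 31)² = ((-386 - 109) - 31)² = (-495 - 31)² = (-526)² = 276676)
s - 1*(-136251) = 276676 - 1*(-136251) = 276676 + 136251 = 412927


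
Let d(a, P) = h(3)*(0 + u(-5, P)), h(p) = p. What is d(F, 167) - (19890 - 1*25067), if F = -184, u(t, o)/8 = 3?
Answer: 5249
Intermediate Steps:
u(t, o) = 24 (u(t, o) = 8*3 = 24)
d(a, P) = 72 (d(a, P) = 3*(0 + 24) = 3*24 = 72)
d(F, 167) - (19890 - 1*25067) = 72 - (19890 - 1*25067) = 72 - (19890 - 25067) = 72 - 1*(-5177) = 72 + 5177 = 5249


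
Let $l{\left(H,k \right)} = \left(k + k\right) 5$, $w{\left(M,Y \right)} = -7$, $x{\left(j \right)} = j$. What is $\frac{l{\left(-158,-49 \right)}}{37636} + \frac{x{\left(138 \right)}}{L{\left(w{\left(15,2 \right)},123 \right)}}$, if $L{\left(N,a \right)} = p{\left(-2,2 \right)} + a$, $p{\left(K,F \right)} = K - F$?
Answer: $\frac{2567729}{2239342} \approx 1.1466$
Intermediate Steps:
$l{\left(H,k \right)} = 10 k$ ($l{\left(H,k \right)} = 2 k 5 = 10 k$)
$L{\left(N,a \right)} = -4 + a$ ($L{\left(N,a \right)} = \left(-2 - 2\right) + a = -4 + a$)
$\frac{l{\left(-158,-49 \right)}}{37636} + \frac{x{\left(138 \right)}}{L{\left(w{\left(15,2 \right)},123 \right)}} = \frac{10 \left(-49\right)}{37636} + \frac{138}{-4 + 123} = \left(-490\right) \frac{1}{37636} + \frac{138}{119} = - \frac{245}{18818} + 138 \cdot \frac{1}{119} = - \frac{245}{18818} + \frac{138}{119} = \frac{2567729}{2239342}$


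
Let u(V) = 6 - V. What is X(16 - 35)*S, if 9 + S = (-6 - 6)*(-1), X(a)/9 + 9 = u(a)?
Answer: 432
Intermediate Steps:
X(a) = -27 - 9*a (X(a) = -81 + 9*(6 - a) = -81 + (54 - 9*a) = -27 - 9*a)
S = 3 (S = -9 + (-6 - 6)*(-1) = -9 - 12*(-1) = -9 + 12 = 3)
X(16 - 35)*S = (-27 - 9*(16 - 35))*3 = (-27 - 9*(-19))*3 = (-27 + 171)*3 = 144*3 = 432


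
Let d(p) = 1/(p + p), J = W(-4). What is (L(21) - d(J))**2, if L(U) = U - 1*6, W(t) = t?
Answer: 14641/64 ≈ 228.77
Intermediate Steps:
J = -4
L(U) = -6 + U (L(U) = U - 6 = -6 + U)
d(p) = 1/(2*p)
(L(21) - d(J))**2 = ((-6 + 21) - 1/(2*(-4)))**2 = (15 - (-1)/(2*4))**2 = (15 - 1*(-1/8))**2 = (15 + 1/8)**2 = (121/8)**2 = 14641/64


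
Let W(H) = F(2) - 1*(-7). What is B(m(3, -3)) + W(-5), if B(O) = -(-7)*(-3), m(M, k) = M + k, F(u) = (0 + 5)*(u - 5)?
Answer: -29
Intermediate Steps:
F(u) = -25 + 5*u (F(u) = 5*(-5 + u) = -25 + 5*u)
W(H) = -8 (W(H) = (-25 + 5*2) - 1*(-7) = (-25 + 10) + 7 = -15 + 7 = -8)
B(O) = -21 (B(O) = -1*21 = -21)
B(m(3, -3)) + W(-5) = -21 - 8 = -29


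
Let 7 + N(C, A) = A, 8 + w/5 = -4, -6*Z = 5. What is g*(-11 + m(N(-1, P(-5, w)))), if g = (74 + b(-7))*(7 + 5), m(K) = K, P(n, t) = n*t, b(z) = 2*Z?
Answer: 244776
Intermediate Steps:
Z = -⅚ (Z = -⅙*5 = -⅚ ≈ -0.83333)
b(z) = -5/3 (b(z) = 2*(-⅚) = -5/3)
w = -60 (w = -40 + 5*(-4) = -40 - 20 = -60)
N(C, A) = -7 + A
g = 868 (g = (74 - 5/3)*(7 + 5) = (217/3)*12 = 868)
g*(-11 + m(N(-1, P(-5, w)))) = 868*(-11 + (-7 - 5*(-60))) = 868*(-11 + (-7 + 300)) = 868*(-11 + 293) = 868*282 = 244776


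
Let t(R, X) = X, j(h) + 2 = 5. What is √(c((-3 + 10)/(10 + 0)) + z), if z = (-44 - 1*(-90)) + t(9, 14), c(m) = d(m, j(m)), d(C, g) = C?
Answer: √6070/10 ≈ 7.7910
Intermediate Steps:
j(h) = 3 (j(h) = -2 + 5 = 3)
c(m) = m
z = 60 (z = (-44 - 1*(-90)) + 14 = (-44 + 90) + 14 = 46 + 14 = 60)
√(c((-3 + 10)/(10 + 0)) + z) = √((-3 + 10)/(10 + 0) + 60) = √(7/10 + 60) = √(607/10) = √6070/10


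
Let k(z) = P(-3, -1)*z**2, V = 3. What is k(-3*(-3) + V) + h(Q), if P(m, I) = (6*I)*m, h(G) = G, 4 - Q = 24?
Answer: 2572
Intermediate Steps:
Q = -20 (Q = 4 - 1*24 = 4 - 24 = -20)
P(m, I) = 6*I*m
k(z) = 18*z**2 (k(z) = (6*(-1)*(-3))*z**2 = 18*z**2)
k(-3*(-3) + V) + h(Q) = 18*(-3*(-3) + 3)**2 - 20 = 18*(9 + 3)**2 - 20 = 18*12**2 - 20 = 18*144 - 20 = 2592 - 20 = 2572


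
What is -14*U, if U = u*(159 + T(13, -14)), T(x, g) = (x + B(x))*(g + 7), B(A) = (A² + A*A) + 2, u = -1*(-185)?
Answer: 5988080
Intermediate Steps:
u = 185
B(A) = 2 + 2*A² (B(A) = (A² + A²) + 2 = 2*A² + 2 = 2 + 2*A²)
T(x, g) = (7 + g)*(2 + x + 2*x²) (T(x, g) = (x + (2 + 2*x²))*(g + 7) = (2 + x + 2*x²)*(7 + g) = (7 + g)*(2 + x + 2*x²))
U = -427720 (U = 185*(159 + (14 + 7*13 + 14*13² - 14*13 + 2*(-14)*(1 + 13²))) = 185*(159 + (14 + 91 + 14*169 - 182 + 2*(-14)*(1 + 169))) = 185*(159 + (14 + 91 + 2366 - 182 + 2*(-14)*170)) = 185*(159 + (14 + 91 + 2366 - 182 - 4760)) = 185*(159 - 2471) = 185*(-2312) = -427720)
-14*U = -14*(-427720) = 5988080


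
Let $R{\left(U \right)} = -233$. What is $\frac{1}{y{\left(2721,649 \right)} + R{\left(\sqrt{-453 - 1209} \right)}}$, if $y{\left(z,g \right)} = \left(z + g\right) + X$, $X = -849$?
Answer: $\frac{1}{2288} \approx 0.00043706$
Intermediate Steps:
$y{\left(z,g \right)} = -849 + g + z$ ($y{\left(z,g \right)} = \left(z + g\right) - 849 = \left(g + z\right) - 849 = -849 + g + z$)
$\frac{1}{y{\left(2721,649 \right)} + R{\left(\sqrt{-453 - 1209} \right)}} = \frac{1}{\left(-849 + 649 + 2721\right) - 233} = \frac{1}{2521 - 233} = \frac{1}{2288}$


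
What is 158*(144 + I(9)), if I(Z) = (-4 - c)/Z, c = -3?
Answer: 204610/9 ≈ 22734.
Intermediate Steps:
I(Z) = -1/Z (I(Z) = (-4 - 1*(-3))/Z = (-4 + 3)/Z = -1/Z)
158*(144 + I(9)) = 158*(144 - 1/9) = 158*(1295/9) = 204610/9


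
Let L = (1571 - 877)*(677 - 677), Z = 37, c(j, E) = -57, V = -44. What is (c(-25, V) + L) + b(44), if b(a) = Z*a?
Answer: 1571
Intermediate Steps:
L = 0 (L = 694*0 = 0)
b(a) = 37*a
(c(-25, V) + L) + b(44) = (-57 + 0) + 37*44 = -57 + 1628 = 1571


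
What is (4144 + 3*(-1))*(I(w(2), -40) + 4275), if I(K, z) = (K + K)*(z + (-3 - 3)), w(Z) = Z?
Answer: 16940831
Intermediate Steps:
I(K, z) = 2*K*(-6 + z) (I(K, z) = (2*K)*(z - 6) = (2*K)*(-6 + z) = 2*K*(-6 + z))
(4144 + 3*(-1))*(I(w(2), -40) + 4275) = (4144 + 3*(-1))*(2*2*(-6 - 40) + 4275) = (4144 - 3)*(2*2*(-46) + 4275) = 4141*(-184 + 4275) = 4141*4091 = 16940831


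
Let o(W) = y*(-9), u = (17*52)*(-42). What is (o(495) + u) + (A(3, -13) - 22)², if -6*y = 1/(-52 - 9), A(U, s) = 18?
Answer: -4527667/122 ≈ -37112.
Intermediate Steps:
u = -37128 (u = 884*(-42) = -37128)
y = 1/366 (y = -1/(6*(-52 - 9)) = -⅙/(-61) = -⅙*(-1/61) = 1/366 ≈ 0.0027322)
o(W) = -3/122 (o(W) = (1/366)*(-9) = -3/122)
(o(495) + u) + (A(3, -13) - 22)² = (-3/122 - 37128) + (18 - 22)² = -4529619/122 + (-4)² = -4529619/122 + 16 = -4527667/122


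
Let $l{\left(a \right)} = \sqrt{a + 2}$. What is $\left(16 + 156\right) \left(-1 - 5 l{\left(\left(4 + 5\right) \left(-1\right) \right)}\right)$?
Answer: $-172 - 860 i \sqrt{7} \approx -172.0 - 2275.3 i$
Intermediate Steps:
$l{\left(a \right)} = \sqrt{2 + a}$
$\left(16 + 156\right) \left(-1 - 5 l{\left(\left(4 + 5\right) \left(-1\right) \right)}\right) = \left(16 + 156\right) \left(-1 - 5 \sqrt{2 + \left(4 + 5\right) \left(-1\right)}\right) = 172 \left(-1 - 5 \sqrt{2 + 9 \left(-1\right)}\right) = 172 \left(-1 - 5 \sqrt{2 - 9}\right) = 172 \left(-1 - 5 \sqrt{-7}\right) = 172 \left(-1 - 5 i \sqrt{7}\right) = -172 - 860 i \sqrt{7}$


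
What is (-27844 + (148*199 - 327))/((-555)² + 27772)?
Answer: 183/47971 ≈ 0.0038148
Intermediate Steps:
(-27844 + (148*199 - 327))/((-555)² + 27772) = (-27844 + (29452 - 327))/(308025 + 27772) = (-27844 + 29125)/335797 = 1281*(1/335797) = 183/47971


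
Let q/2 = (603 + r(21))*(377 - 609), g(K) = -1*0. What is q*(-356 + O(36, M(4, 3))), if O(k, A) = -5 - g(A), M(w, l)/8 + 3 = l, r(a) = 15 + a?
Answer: 107035056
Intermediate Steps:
M(w, l) = -24 + 8*l
g(K) = 0
O(k, A) = -5 (O(k, A) = -5 - 1*0 = -5 + 0 = -5)
q = -296496 (q = 2*((603 + (15 + 21))*(377 - 609)) = 2*((603 + 36)*(-232)) = 2*(639*(-232)) = 2*(-148248) = -296496)
q*(-356 + O(36, M(4, 3))) = -296496*(-356 - 5) = -296496*(-361) = 107035056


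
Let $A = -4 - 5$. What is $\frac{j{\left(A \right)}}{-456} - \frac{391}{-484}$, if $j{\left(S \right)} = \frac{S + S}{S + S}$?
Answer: $\frac{44453}{55176} \approx 0.80566$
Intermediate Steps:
$A = -9$ ($A = -4 - 5 = -9$)
$j{\left(S \right)} = 1$ ($j{\left(S \right)} = \frac{2 S}{2 S} = 2 S \frac{1}{2 S} = 1$)
$\frac{j{\left(A \right)}}{-456} - \frac{391}{-484} = 1 \frac{1}{-456} - \frac{391}{-484} = 1 \left(- \frac{1}{456}\right) - - \frac{391}{484} = - \frac{1}{456} + \frac{391}{484} = \frac{44453}{55176}$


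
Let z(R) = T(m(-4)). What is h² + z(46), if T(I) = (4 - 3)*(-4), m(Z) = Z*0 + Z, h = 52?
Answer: 2700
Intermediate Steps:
m(Z) = Z (m(Z) = 0 + Z = Z)
T(I) = -4 (T(I) = 1*(-4) = -4)
z(R) = -4
h² + z(46) = 52² - 4 = 2704 - 4 = 2700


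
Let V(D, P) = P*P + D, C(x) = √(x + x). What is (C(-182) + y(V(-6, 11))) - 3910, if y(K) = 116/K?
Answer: -449534/115 + 2*I*√91 ≈ -3909.0 + 19.079*I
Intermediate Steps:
C(x) = √2*√x (C(x) = √(2*x) = √2*√x)
V(D, P) = D + P² (V(D, P) = P² + D = D + P²)
(C(-182) + y(V(-6, 11))) - 3910 = (√2*√(-182) + 116/(-6 + 11²)) - 3910 = (√2*(I*√182) + 116/(-6 + 121)) - 3910 = (2*I*√91 + 116/115) - 3910 = (116/115 + 2*I*√91) - 3910 = -449534/115 + 2*I*√91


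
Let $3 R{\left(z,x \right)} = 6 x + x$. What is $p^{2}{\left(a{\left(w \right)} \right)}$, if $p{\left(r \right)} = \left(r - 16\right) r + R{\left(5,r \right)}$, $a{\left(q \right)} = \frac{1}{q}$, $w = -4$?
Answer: $\frac{27889}{2304} \approx 12.105$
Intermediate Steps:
$R{\left(z,x \right)} = \frac{7 x}{3}$ ($R{\left(z,x \right)} = \frac{6 x + x}{3} = \frac{7 x}{3}$)
$p{\left(r \right)} = \frac{7 r}{3} + r \left(-16 + r\right)$ ($p{\left(r \right)} = \left(r - 16\right) r + \frac{7 r}{3} = \left(-16 + r\right) r + \frac{7 r}{3} = r \left(-16 + r\right) + \frac{7 r}{3} = \frac{7 r}{3} + r \left(-16 + r\right)$)
$p^{2}{\left(a{\left(w \right)} \right)} = \left(\frac{-41 + \frac{3}{-4}}{3 \left(-4\right)}\right)^{2} = \left(\frac{1}{3} \left(- \frac{1}{4}\right) \left(-41 + 3 \left(- \frac{1}{4}\right)\right)\right)^{2} = \left(\frac{1}{3} \left(- \frac{1}{4}\right) \left(-41 - \frac{3}{4}\right)\right)^{2} = \left(\frac{1}{3} \left(- \frac{1}{4}\right) \left(- \frac{167}{4}\right)\right)^{2} = \left(\frac{167}{48}\right)^{2} = \frac{27889}{2304}$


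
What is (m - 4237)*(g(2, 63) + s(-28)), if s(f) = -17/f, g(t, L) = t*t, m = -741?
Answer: -321081/14 ≈ -22934.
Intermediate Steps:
g(t, L) = t²
(m - 4237)*(g(2, 63) + s(-28)) = (-741 - 4237)*(2² - 17/(-28)) = -4978*(4 - 17*(-1/28)) = -4978*(4 + 17/28) = -4978*129/28 = -321081/14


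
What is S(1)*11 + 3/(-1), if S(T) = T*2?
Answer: 19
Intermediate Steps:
S(T) = 2*T
S(1)*11 + 3/(-1) = (2*1)*11 + 3/(-1) = 2*11 + 3*(-1) = 22 - 3 = 19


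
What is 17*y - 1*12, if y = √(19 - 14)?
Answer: -12 + 17*√5 ≈ 26.013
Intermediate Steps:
y = √5 ≈ 2.2361
17*y - 1*12 = 17*√5 - 1*12 = 17*√5 - 12 = -12 + 17*√5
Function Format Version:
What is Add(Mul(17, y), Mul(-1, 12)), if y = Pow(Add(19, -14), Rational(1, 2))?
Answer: Add(-12, Mul(17, Pow(5, Rational(1, 2)))) ≈ 26.013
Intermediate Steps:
y = Pow(5, Rational(1, 2)) ≈ 2.2361
Add(Mul(17, y), Mul(-1, 12)) = Add(Mul(17, Pow(5, Rational(1, 2))), Mul(-1, 12)) = Add(Mul(17, Pow(5, Rational(1, 2))), -12) = Add(-12, Mul(17, Pow(5, Rational(1, 2))))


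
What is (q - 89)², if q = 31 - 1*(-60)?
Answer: 4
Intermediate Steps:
q = 91 (q = 31 + 60 = 91)
(q - 89)² = (91 - 89)² = 2² = 4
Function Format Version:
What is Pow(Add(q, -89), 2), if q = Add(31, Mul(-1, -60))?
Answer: 4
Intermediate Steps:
q = 91 (q = Add(31, 60) = 91)
Pow(Add(q, -89), 2) = Pow(Add(91, -89), 2) = Pow(2, 2) = 4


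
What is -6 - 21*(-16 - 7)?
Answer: 477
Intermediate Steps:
-6 - 21*(-16 - 7) = -6 - 21*(-23) = -6 + 483 = 477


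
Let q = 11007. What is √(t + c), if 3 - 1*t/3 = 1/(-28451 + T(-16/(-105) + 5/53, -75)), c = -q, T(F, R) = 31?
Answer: I*√45321657765/2030 ≈ 104.87*I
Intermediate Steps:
c = -11007 (c = -1*11007 = -11007)
t = 255783/28420 (t = 9 - 3/(-28451 + 31) = 9 - 3/(-28420) = 9 - 3*(-1/28420) = 9 + 3/28420 = 255783/28420 ≈ 9.0001)
√(t + c) = √(255783/28420 - 11007) = √(-312563157/28420) = I*√45321657765/2030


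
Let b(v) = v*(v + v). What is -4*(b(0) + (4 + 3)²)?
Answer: -196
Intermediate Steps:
b(v) = 2*v² (b(v) = v*(2*v) = 2*v²)
-4*(b(0) + (4 + 3)²) = -4*(2*0² + (4 + 3)²) = -4*(2*0 + 7²) = -4*(0 + 49) = -4*49 = -196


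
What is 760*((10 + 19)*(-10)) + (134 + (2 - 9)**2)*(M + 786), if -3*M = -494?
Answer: -46428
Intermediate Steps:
M = 494/3 (M = -1/3*(-494) = 494/3 ≈ 164.67)
760*((10 + 19)*(-10)) + (134 + (2 - 9)**2)*(M + 786) = 760*((10 + 19)*(-10)) + (134 + (2 - 9)**2)*(494/3 + 786) = 760*(29*(-10)) + (134 + (-7)**2)*(2852/3) = 760*(-290) + (134 + 49)*(2852/3) = -220400 + 183*(2852/3) = -220400 + 173972 = -46428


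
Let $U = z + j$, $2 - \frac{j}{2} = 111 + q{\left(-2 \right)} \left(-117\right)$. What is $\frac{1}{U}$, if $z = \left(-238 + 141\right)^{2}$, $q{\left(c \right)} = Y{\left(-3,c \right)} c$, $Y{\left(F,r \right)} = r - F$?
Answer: $\frac{1}{8723} \approx 0.00011464$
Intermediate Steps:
$q{\left(c \right)} = c \left(3 + c\right)$ ($q{\left(c \right)} = \left(c - -3\right) c = \left(c + 3\right) c = \left(3 + c\right) c = c \left(3 + c\right)$)
$j = -686$ ($j = 4 - 2 \left(111 + - 2 \left(3 - 2\right) \left(-117\right)\right) = 4 - 2 \left(111 + \left(-2\right) 1 \left(-117\right)\right) = 4 - 2 \left(111 - -234\right) = 4 - 2 \left(111 + 234\right) = 4 - 690 = -686$)
$z = 9409$ ($z = \left(-97\right)^{2} = 9409$)
$U = 8723$ ($U = 9409 - 686 = 8723$)
$\frac{1}{U} = \frac{1}{8723}$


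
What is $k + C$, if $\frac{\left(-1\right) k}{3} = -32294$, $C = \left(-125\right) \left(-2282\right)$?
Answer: $382132$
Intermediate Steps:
$C = 285250$
$k = 96882$ ($k = \left(-3\right) \left(-32294\right) = 96882$)
$k + C = 96882 + 285250 = 382132$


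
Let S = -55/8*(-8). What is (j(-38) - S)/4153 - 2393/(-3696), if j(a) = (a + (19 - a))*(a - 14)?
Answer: 6083201/15349488 ≈ 0.39631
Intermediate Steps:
j(a) = -266 + 19*a (j(a) = 19*(-14 + a) = -266 + 19*a)
S = 55 (S = -55/8*(-8) = 55)
(j(-38) - S)/4153 - 2393/(-3696) = ((-266 + 19*(-38)) - 1*55)/4153 - 2393/(-3696) = ((-266 - 722) - 55)*(1/4153) - 2393*(-1/3696) = (-988 - 55)*(1/4153) + 2393/3696 = -1043*1/4153 + 2393/3696 = -1043/4153 + 2393/3696 = 6083201/15349488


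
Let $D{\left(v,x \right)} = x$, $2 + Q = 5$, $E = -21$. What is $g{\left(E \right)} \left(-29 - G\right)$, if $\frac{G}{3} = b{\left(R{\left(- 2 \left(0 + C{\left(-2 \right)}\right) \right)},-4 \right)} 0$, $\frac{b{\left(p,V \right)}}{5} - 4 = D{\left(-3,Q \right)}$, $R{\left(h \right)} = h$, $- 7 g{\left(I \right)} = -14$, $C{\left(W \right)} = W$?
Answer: $-58$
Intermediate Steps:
$Q = 3$ ($Q = -2 + 5 = 3$)
$g{\left(I \right)} = 2$ ($g{\left(I \right)} = \left(- \frac{1}{7}\right) \left(-14\right) = 2$)
$b{\left(p,V \right)} = 35$ ($b{\left(p,V \right)} = 20 + 5 \cdot 3 = 20 + 15 = 35$)
$G = 0$ ($G = 3 \cdot 35 \cdot 0 = 3 \cdot 0 = 0$)
$g{\left(E \right)} \left(-29 - G\right) = 2 \left(-29 - 0\right) = 2 \left(-29 + 0\right) = 2 \left(-29\right) = -58$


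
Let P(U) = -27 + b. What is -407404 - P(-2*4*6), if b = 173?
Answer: -407550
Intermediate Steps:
P(U) = 146 (P(U) = -27 + 173 = 146)
-407404 - P(-2*4*6) = -407404 - 1*146 = -407404 - 146 = -407550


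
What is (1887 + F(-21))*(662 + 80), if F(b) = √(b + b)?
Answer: 1400154 + 742*I*√42 ≈ 1.4002e+6 + 4808.7*I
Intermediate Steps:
F(b) = √2*√b (F(b) = √(2*b) = √2*√b)
(1887 + F(-21))*(662 + 80) = (1887 + √2*√(-21))*(662 + 80) = (1887 + √2*(I*√21))*742 = (1887 + I*√42)*742 = 1400154 + 742*I*√42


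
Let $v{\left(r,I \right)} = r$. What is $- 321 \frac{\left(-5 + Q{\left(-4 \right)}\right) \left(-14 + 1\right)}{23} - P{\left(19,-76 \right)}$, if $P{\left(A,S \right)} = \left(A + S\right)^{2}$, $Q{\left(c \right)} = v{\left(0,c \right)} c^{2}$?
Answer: $- \frac{95592}{23} \approx -4156.2$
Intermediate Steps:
$Q{\left(c \right)} = 0$ ($Q{\left(c \right)} = 0 c^{2} = 0$)
$- 321 \frac{\left(-5 + Q{\left(-4 \right)}\right) \left(-14 + 1\right)}{23} - P{\left(19,-76 \right)} = - 321 \frac{\left(-5 + 0\right) \left(-14 + 1\right)}{23} - \left(19 - 76\right)^{2} = - 321 \left(-5\right) \left(-13\right) \frac{1}{23} - \left(-57\right)^{2} = - 321 \cdot 65 \cdot \frac{1}{23} - 3249 = \left(-321\right) \frac{65}{23} - 3249 = - \frac{20865}{23} - 3249 = - \frac{95592}{23}$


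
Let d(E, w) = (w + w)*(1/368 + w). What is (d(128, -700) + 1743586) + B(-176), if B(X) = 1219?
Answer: 125340855/46 ≈ 2.7248e+6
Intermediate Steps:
d(E, w) = 2*w*(1/368 + w) (d(E, w) = (2*w)*(1/368 + w) = 2*w*(1/368 + w))
(d(128, -700) + 1743586) + B(-176) = ((1/184)*(-700)*(1 + 368*(-700)) + 1743586) + 1219 = ((1/184)*(-700)*(1 - 257600) + 1743586) + 1219 = ((1/184)*(-700)*(-257599) + 1743586) + 1219 = (45079825/46 + 1743586) + 1219 = 125284781/46 + 1219 = 125340855/46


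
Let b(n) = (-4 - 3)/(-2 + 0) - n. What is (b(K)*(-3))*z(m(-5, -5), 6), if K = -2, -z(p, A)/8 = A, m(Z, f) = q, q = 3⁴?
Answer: 792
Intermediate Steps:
q = 81
m(Z, f) = 81
z(p, A) = -8*A
b(n) = 7/2 - n (b(n) = -7/(-2) - n = -7*(-½) - n = 7/2 - n)
(b(K)*(-3))*z(m(-5, -5), 6) = ((7/2 - 1*(-2))*(-3))*(-8*6) = ((7/2 + 2)*(-3))*(-48) = ((11/2)*(-3))*(-48) = -33/2*(-48) = 792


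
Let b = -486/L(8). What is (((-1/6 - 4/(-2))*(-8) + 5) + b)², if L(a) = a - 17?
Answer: 17689/9 ≈ 1965.4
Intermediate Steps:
L(a) = -17 + a
b = 54 (b = -486/(-17 + 8) = -486/(-9) = -486*(-⅑) = 54)
(((-1/6 - 4/(-2))*(-8) + 5) + b)² = (((-1/6 - 4/(-2))*(-8) + 5) + 54)² = (((-1*⅙ - 4*(-½))*(-8) + 5) + 54)² = (((-⅙ + 2)*(-8) + 5) + 54)² = (((11/6)*(-8) + 5) + 54)² = ((-44/3 + 5) + 54)² = (-29/3 + 54)² = (133/3)² = 17689/9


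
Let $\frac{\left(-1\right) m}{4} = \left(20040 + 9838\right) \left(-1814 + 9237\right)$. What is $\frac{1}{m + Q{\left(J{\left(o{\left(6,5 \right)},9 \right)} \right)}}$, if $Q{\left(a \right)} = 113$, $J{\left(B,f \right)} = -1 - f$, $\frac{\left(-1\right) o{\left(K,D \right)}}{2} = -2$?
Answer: $- \frac{1}{887137463} \approx -1.1272 \cdot 10^{-9}$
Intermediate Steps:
$o{\left(K,D \right)} = 4$ ($o{\left(K,D \right)} = \left(-2\right) \left(-2\right) = 4$)
$m = -887137576$ ($m = - 4 \left(20040 + 9838\right) \left(-1814 + 9237\right) = - 4 \cdot 29878 \cdot 7423 = \left(-4\right) 221784394 = -887137576$)
$\frac{1}{m + Q{\left(J{\left(o{\left(6,5 \right)},9 \right)} \right)}} = \frac{1}{-887137576 + 113} = \frac{1}{-887137463} = - \frac{1}{887137463}$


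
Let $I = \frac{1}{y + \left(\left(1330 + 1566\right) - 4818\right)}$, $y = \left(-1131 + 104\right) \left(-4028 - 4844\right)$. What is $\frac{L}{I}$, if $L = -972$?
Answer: $-8854552584$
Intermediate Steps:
$y = 9111544$ ($y = \left(-1027\right) \left(-8872\right) = 9111544$)
$I = \frac{1}{9109622}$ ($I = \frac{1}{9111544 + \left(\left(1330 + 1566\right) - 4818\right)} = \frac{1}{9111544 + \left(2896 - 4818\right)} = \frac{1}{9111544 - 1922} = \frac{1}{9109622} \approx 1.0977 \cdot 10^{-7}$)
$\frac{L}{I} = - 972 \frac{1}{\frac{1}{9109622}} = \left(-972\right) 9109622 = -8854552584$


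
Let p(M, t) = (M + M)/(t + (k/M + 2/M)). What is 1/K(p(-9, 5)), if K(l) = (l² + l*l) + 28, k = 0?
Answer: 1849/104260 ≈ 0.017734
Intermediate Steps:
p(M, t) = 2*M/(t + 2/M) (p(M, t) = (M + M)/(t + (0/M + 2/M)) = (2*M)/(t + (0 + 2/M)) = (2*M)/(t + 2/M) = 2*M/(t + 2/M))
K(l) = 28 + 2*l² (K(l) = (l² + l²) + 28 = 2*l² + 28 = 28 + 2*l²)
1/K(p(-9, 5)) = 1/(28 + 2*(2*(-9)²/(2 - 9*5))²) = 1/(28 + 2*(2*81/(2 - 45))²) = 1/(28 + 2*(2*81/(-43))²) = 1/(28 + 2*(2*81*(-1/43))²) = 1/(28 + 2*(-162/43)²) = 1/(28 + 2*(26244/1849)) = 1/(28 + 52488/1849) = 1/(104260/1849) = 1849/104260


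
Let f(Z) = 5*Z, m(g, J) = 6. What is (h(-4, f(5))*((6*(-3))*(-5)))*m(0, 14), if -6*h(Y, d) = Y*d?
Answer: 9000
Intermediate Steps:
h(Y, d) = -Y*d/6
(h(-4, f(5))*((6*(-3))*(-5)))*m(0, 14) = ((-⅙*(-4)*5*5)*((6*(-3))*(-5)))*6 = ((-⅙*(-4)*25)*(-18*(-5)))*6 = ((50/3)*90)*6 = 1500*6 = 9000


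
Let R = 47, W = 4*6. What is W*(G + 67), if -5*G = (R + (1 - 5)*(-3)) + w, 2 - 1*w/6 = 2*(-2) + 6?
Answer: 6624/5 ≈ 1324.8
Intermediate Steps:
W = 24
w = 0 (w = 12 - 6*(2*(-2) + 6) = 12 - 6*(-4 + 6) = 12 - 6*2 = 12 - 12 = 0)
G = -59/5 (G = -((47 + (1 - 5)*(-3)) + 0)/5 = -((47 - 4*(-3)) + 0)/5 = -((47 + 12) + 0)/5 = -(59 + 0)/5 = -⅕*59 = -59/5 ≈ -11.800)
W*(G + 67) = 24*(-59/5 + 67) = 24*(276/5) = 6624/5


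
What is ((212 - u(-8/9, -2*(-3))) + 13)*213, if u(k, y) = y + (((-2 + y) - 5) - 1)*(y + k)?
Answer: 146473/3 ≈ 48824.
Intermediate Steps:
u(k, y) = y + (-8 + y)*(k + y) (u(k, y) = y + ((-7 + y) - 1)*(k + y) = y + (-8 + y)*(k + y))
((212 - u(-8/9, -2*(-3))) + 13)*213 = ((212 - ((-2*(-3))² - (-64)/9 - (-14)*(-3) + (-8/9)*(-2*(-3)))) + 13)*213 = ((212 - (6² - (-64)/9 - 7*6 - 8*⅑*6)) + 13)*213 = ((212 - (36 - 8*(-8/9) - 42 - 8/9*6)) + 13)*213 = ((212 - (36 + 64/9 - 42 - 16/3)) + 13)*213 = ((212 - 1*(-38/9)) + 13)*213 = ((212 + 38/9) + 13)*213 = (1946/9 + 13)*213 = (2063/9)*213 = 146473/3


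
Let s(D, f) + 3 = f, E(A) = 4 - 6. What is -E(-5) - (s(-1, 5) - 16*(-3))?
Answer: -48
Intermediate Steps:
E(A) = -2
s(D, f) = -3 + f
-E(-5) - (s(-1, 5) - 16*(-3)) = -1*(-2) - ((-3 + 5) - 16*(-3)) = 2 - (2 - 1*(-48)) = 2 - (2 + 48) = 2 - 1*50 = 2 - 50 = -48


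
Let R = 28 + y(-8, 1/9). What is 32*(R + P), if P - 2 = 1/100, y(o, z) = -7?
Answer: 18408/25 ≈ 736.32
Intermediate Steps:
R = 21 (R = 28 - 7 = 21)
P = 201/100 (P = 2 + 1/100 = 201/100 ≈ 2.0100)
32*(R + P) = 32*(21 + 201/100) = 32*(2301/100) = 18408/25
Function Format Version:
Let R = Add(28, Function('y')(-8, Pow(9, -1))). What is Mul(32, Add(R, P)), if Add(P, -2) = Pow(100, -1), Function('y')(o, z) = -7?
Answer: Rational(18408, 25) ≈ 736.32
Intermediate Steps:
R = 21 (R = Add(28, -7) = 21)
P = Rational(201, 100) (P = Add(2, Pow(100, -1)) = Add(2, Rational(1, 100)) = Rational(201, 100) ≈ 2.0100)
Mul(32, Add(R, P)) = Mul(32, Add(21, Rational(201, 100))) = Mul(32, Rational(2301, 100)) = Rational(18408, 25)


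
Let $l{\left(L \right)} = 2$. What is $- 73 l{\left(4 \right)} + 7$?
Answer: $-139$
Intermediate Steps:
$- 73 l{\left(4 \right)} + 7 = \left(-73\right) 2 + 7 = -146 + 7 = -139$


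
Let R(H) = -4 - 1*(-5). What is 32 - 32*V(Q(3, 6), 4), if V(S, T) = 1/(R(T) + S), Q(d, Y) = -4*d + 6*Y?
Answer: 768/25 ≈ 30.720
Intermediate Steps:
R(H) = 1 (R(H) = -4 + 5 = 1)
V(S, T) = 1/(1 + S)
32 - 32*V(Q(3, 6), 4) = 32 - 32/(1 + (-4*3 + 6*6)) = 32 - 32/(1 + (-12 + 36)) = 32 - 32/(1 + 24) = 32 - 32/25 = 768/25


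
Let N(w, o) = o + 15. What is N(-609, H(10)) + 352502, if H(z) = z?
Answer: 352527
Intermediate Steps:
N(w, o) = 15 + o
N(-609, H(10)) + 352502 = (15 + 10) + 352502 = 25 + 352502 = 352527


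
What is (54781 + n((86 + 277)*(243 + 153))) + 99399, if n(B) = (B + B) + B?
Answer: 585424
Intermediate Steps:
n(B) = 3*B (n(B) = 2*B + B = 3*B)
(54781 + n((86 + 277)*(243 + 153))) + 99399 = (54781 + 3*((86 + 277)*(243 + 153))) + 99399 = (54781 + 3*(363*396)) + 99399 = (54781 + 3*143748) + 99399 = (54781 + 431244) + 99399 = 486025 + 99399 = 585424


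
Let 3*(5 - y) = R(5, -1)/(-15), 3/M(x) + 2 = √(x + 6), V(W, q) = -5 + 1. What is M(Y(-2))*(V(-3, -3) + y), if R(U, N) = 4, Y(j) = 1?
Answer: 98/45 + 49*√7/45 ≈ 5.0587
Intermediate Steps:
V(W, q) = -4
M(x) = 3/(-2 + √(6 + x)) (M(x) = 3/(-2 + √(x + 6)) = 3/(-2 + √(6 + x)))
y = 229/45 (y = 5 - 4/(3*(-15)) = 5 - 4*(-1)/(3*15) = 5 - ⅓*(-4/15) = 5 + 4/45 = 229/45 ≈ 5.0889)
M(Y(-2))*(V(-3, -3) + y) = (3/(-2 + √(6 + 1)))*(-4 + 229/45) = (3/(-2 + √7))*(49/45) = 49/(15*(-2 + √7))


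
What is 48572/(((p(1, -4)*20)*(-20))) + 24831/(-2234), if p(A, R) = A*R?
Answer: 8597531/446800 ≈ 19.242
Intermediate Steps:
48572/(((p(1, -4)*20)*(-20))) + 24831/(-2234) = 48572/((((1*(-4))*20)*(-20))) + 24831/(-2234) = 48572/((-4*20*(-20))) + 24831*(-1/2234) = 48572/((-80*(-20))) - 24831/2234 = 48572/1600 - 24831/2234 = 48572*(1/1600) - 24831/2234 = 12143/400 - 24831/2234 = 8597531/446800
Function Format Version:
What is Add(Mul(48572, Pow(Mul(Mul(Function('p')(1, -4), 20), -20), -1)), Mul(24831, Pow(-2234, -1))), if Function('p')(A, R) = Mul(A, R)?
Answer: Rational(8597531, 446800) ≈ 19.242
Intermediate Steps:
Add(Mul(48572, Pow(Mul(Mul(Function('p')(1, -4), 20), -20), -1)), Mul(24831, Pow(-2234, -1))) = Add(Mul(48572, Pow(Mul(Mul(Mul(1, -4), 20), -20), -1)), Mul(24831, Pow(-2234, -1))) = Add(Mul(48572, Pow(Mul(Mul(-4, 20), -20), -1)), Mul(24831, Rational(-1, 2234))) = Add(Mul(48572, Pow(Mul(-80, -20), -1)), Rational(-24831, 2234)) = Add(Mul(48572, Pow(1600, -1)), Rational(-24831, 2234)) = Add(Mul(48572, Rational(1, 1600)), Rational(-24831, 2234)) = Add(Rational(12143, 400), Rational(-24831, 2234)) = Rational(8597531, 446800)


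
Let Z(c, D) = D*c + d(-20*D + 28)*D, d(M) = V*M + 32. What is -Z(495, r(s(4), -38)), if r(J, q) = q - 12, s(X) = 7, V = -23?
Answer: -1155850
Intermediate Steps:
d(M) = 32 - 23*M (d(M) = -23*M + 32 = 32 - 23*M)
r(J, q) = -12 + q
Z(c, D) = D*c + D*(-612 + 460*D) (Z(c, D) = D*c + (32 - 23*(-20*D + 28))*D = D*c + (32 - 23*(28 - 20*D))*D = D*c + (32 + (-644 + 460*D))*D = D*c + (-612 + 460*D)*D = D*c + D*(-612 + 460*D))
-Z(495, r(s(4), -38)) = -(-12 - 38)*(-612 + 495 + 460*(-12 - 38)) = -(-50)*(-612 + 495 + 460*(-50)) = -(-50)*(-612 + 495 - 23000) = -(-50)*(-23117) = -1*1155850 = -1155850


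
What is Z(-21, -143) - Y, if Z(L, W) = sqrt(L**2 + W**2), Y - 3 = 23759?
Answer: -23762 + sqrt(20890) ≈ -23617.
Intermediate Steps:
Y = 23762 (Y = 3 + 23759 = 23762)
Z(-21, -143) - Y = sqrt((-21)**2 + (-143)**2) - 1*23762 = sqrt(441 + 20449) - 23762 = sqrt(20890) - 23762 = -23762 + sqrt(20890)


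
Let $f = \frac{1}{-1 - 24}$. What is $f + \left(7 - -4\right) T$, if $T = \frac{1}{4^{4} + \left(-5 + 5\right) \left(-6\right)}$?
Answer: $\frac{19}{6400} \approx 0.0029688$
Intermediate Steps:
$T = \frac{1}{256}$ ($T = \frac{1}{256 + 0 \left(-6\right)} = \frac{1}{256 + 0} = \frac{1}{256} \approx 0.0039063$)
$f = - \frac{1}{25}$ ($f = \frac{1}{-25} = - \frac{1}{25} \approx -0.04$)
$f + \left(7 - -4\right) T = - \frac{1}{25} + \left(7 - -4\right) \frac{1}{256} = - \frac{1}{25} + \left(7 + 4\right) \frac{1}{256} = - \frac{1}{25} + 11 \cdot \frac{1}{256} = - \frac{1}{25} + \frac{11}{256} = \frac{19}{6400}$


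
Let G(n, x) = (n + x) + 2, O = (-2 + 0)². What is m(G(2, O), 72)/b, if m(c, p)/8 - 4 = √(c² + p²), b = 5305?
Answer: 32/5305 + 64*√82/5305 ≈ 0.11528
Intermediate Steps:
O = 4 (O = (-2)² = 4)
G(n, x) = 2 + n + x
m(c, p) = 32 + 8*√(c² + p²)
m(G(2, O), 72)/b = (32 + 8*√((2 + 2 + 4)² + 72²))/5305 = (32 + 8*√(8² + 5184))*(1/5305) = (32 + 8*√(64 + 5184))*(1/5305) = (32 + 8*√5248)*(1/5305) = (32 + 8*(8*√82))*(1/5305) = (32 + 64*√82)*(1/5305) = 32/5305 + 64*√82/5305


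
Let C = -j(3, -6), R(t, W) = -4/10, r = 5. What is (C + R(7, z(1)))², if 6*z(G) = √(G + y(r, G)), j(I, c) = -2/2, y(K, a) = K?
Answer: 9/25 ≈ 0.36000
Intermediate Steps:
j(I, c) = -1 (j(I, c) = -2*½ = -1)
z(G) = √(5 + G)/6 (z(G) = √(G + 5)/6 = √(5 + G)/6)
R(t, W) = -⅖ (R(t, W) = -4*⅒ = -⅖)
C = 1 (C = -1*(-1) = 1)
(C + R(7, z(1)))² = (1 - ⅖)² = (⅗)² = 9/25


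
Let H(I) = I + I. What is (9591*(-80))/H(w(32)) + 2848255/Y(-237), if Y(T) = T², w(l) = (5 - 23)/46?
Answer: 55071684775/56169 ≈ 9.8046e+5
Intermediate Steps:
w(l) = -9/23 (w(l) = -18*1/46 = -9/23)
H(I) = 2*I
(9591*(-80))/H(w(32)) + 2848255/Y(-237) = (9591*(-80))/((2*(-9/23))) + 2848255/((-237)²) = -767280/(-18/23) + 2848255/56169 = -767280*(-23/18) + 2848255*(1/56169) = 2941240/3 + 2848255/56169 = 55071684775/56169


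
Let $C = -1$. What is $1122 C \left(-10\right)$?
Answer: $11220$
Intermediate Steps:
$1122 C \left(-10\right) = 1122 \left(\left(-1\right) \left(-10\right)\right) = 1122 \cdot 10 = 11220$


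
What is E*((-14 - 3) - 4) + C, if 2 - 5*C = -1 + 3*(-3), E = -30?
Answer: 3162/5 ≈ 632.40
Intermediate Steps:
C = 12/5 (C = 2/5 - (-1 + 3*(-3))/5 = 2/5 - (-1 - 9)/5 = 2/5 - 1/5*(-10) = 2/5 + 2 = 12/5 ≈ 2.4000)
E*((-14 - 3) - 4) + C = -30*((-14 - 3) - 4) + 12/5 = -30*(-17 - 4) + 12/5 = -30*(-21) + 12/5 = 630 + 12/5 = 3162/5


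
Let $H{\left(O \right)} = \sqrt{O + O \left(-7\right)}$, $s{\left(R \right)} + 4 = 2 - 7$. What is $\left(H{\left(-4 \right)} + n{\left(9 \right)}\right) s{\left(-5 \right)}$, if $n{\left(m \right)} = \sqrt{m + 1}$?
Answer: $- 18 \sqrt{6} - 9 \sqrt{10} \approx -72.551$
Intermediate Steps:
$s{\left(R \right)} = -9$ ($s{\left(R \right)} = -4 + \left(2 - 7\right) = -4 - 5 = -9$)
$n{\left(m \right)} = \sqrt{1 + m}$
$H{\left(O \right)} = \sqrt{6} \sqrt{- O}$ ($H{\left(O \right)} = \sqrt{O - 7 O} = \sqrt{- 6 O} = \sqrt{6} \sqrt{- O}$)
$\left(H{\left(-4 \right)} + n{\left(9 \right)}\right) s{\left(-5 \right)} = \left(\sqrt{6} \sqrt{\left(-1\right) \left(-4\right)} + \sqrt{1 + 9}\right) \left(-9\right) = \left(\sqrt{6} \sqrt{4} + \sqrt{10}\right) \left(-9\right) = \left(\sqrt{6} \cdot 2 + \sqrt{10}\right) \left(-9\right) = \left(2 \sqrt{6} + \sqrt{10}\right) \left(-9\right) = \left(\sqrt{10} + 2 \sqrt{6}\right) \left(-9\right) = - 18 \sqrt{6} - 9 \sqrt{10}$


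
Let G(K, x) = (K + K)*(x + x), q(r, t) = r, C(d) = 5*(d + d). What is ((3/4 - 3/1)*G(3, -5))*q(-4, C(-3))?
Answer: -540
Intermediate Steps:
C(d) = 10*d (C(d) = 5*(2*d) = 10*d)
G(K, x) = 4*K*x (G(K, x) = (2*K)*(2*x) = 4*K*x)
((3/4 - 3/1)*G(3, -5))*q(-4, C(-3)) = ((3/4 - 3/1)*(4*3*(-5)))*(-4) = ((3*(¼) - 3*1)*(-60))*(-4) = ((¾ - 3)*(-60))*(-4) = -9/4*(-60)*(-4) = 135*(-4) = -540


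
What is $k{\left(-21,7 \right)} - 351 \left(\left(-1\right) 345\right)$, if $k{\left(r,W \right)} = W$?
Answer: $121102$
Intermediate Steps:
$k{\left(-21,7 \right)} - 351 \left(\left(-1\right) 345\right) = 7 - 351 \left(\left(-1\right) 345\right) = 7 - -121095 = 7 + 121095 = 121102$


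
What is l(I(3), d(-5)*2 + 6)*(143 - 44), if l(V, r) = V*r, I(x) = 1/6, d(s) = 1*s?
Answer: -66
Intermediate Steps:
d(s) = s
I(x) = ⅙ (I(x) = 1*(⅙) = ⅙)
l(I(3), d(-5)*2 + 6)*(143 - 44) = ((-5*2 + 6)/6)*(143 - 44) = ((-10 + 6)/6)*99 = ((⅙)*(-4))*99 = -⅔*99 = -66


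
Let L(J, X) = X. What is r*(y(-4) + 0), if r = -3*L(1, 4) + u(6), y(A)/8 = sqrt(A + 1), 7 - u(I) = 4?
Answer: -72*I*sqrt(3) ≈ -124.71*I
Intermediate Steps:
u(I) = 3 (u(I) = 7 - 1*4 = 7 - 4 = 3)
y(A) = 8*sqrt(1 + A) (y(A) = 8*sqrt(A + 1) = 8*sqrt(1 + A))
r = -9 (r = -3*4 + 3 = -12 + 3 = -9)
r*(y(-4) + 0) = -9*(8*sqrt(1 - 4) + 0) = -9*(8*sqrt(-3) + 0) = -9*(8*(I*sqrt(3)) + 0) = -9*(8*I*sqrt(3) + 0) = -72*I*sqrt(3)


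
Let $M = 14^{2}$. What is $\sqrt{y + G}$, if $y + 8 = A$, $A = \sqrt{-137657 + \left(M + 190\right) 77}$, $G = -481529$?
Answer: $\sqrt{-481537 + i \sqrt{107935}} \approx 0.237 + 693.93 i$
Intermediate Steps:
$M = 196$
$A = i \sqrt{107935}$ ($A = \sqrt{-137657 + \left(196 + 190\right) 77} = \sqrt{-137657 + 386 \cdot 77} = \sqrt{-137657 + 29722} = \sqrt{-107935} = i \sqrt{107935} \approx 328.53 i$)
$y = -8 + i \sqrt{107935} \approx -8.0 + 328.53 i$
$\sqrt{y + G} = \sqrt{\left(-8 + i \sqrt{107935}\right) - 481529} = \sqrt{-481537 + i \sqrt{107935}}$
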